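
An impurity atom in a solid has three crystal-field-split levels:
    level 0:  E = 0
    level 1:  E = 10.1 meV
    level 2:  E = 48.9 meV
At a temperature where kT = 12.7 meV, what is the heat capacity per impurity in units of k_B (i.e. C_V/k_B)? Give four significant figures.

Eᵢ/kT = 0, 0.795276, 3.85039.
Z = Σ e^(−Eᵢ/kT) = e^(−0) + e^(−0.795276) + e^(−3.85039) = 1.00000 + 0.451457 + 0.0212714 = 1.47273.
⟨E⟩ = 3.80239 meV, ⟨E²⟩ = 65.8081 meV².
C_V/k_B = (⟨E²⟩ − ⟨E⟩²)/(kT)² = (65.8081 − 14.4582)/161.290 = 0.3184.

0.3184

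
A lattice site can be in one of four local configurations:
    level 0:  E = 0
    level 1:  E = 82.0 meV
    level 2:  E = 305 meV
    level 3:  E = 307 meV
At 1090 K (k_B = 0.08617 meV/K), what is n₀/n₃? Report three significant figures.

26.3

k_BT = 0.08617 × 1090 K = 93.925 meV.
n₀/n₃ = exp[−(E₀−E₃)/kT] = exp(−(-307 meV)/(93.925 meV)) = exp(3.2686) = 26.3.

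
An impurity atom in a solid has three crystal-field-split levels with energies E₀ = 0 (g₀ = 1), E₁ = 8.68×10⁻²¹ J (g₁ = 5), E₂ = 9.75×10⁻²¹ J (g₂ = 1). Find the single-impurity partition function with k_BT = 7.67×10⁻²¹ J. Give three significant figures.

Eᵢ/kT = 0, 1.1317, 1.2712.
Z = Σ gᵢe^(−Eᵢ/kT) = 1·e^(−0) + 5·e^(−1.1317) + 1·e^(−1.2712) = 1.0000 + 1.6124 + 0.28049 = 2.8929.

Z = 2.89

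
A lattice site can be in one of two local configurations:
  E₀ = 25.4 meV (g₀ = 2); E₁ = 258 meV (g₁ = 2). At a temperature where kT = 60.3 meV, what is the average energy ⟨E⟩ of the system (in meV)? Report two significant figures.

30 meV

Eᵢ/kT = 0.4212, 4.279.
Z = Σ gᵢe^(−Eᵢ/kT) = 2·e^(−0.4212) + 2·e^(−4.279) = 1.313 + 0.02771 = 1.341.
⟨E⟩ = Σ Eᵢ gᵢe^(−Eᵢ/kT) / Z = (25.4·1.313 + 258·0.02771) / 1.341 = 30 meV.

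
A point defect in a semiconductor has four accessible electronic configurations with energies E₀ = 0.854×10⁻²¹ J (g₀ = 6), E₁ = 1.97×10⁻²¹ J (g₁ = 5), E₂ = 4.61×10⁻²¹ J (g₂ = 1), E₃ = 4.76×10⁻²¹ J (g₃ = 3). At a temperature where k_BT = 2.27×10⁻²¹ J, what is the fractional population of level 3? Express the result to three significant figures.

Eᵢ/kT = 0.37621, 0.86784, 2.0308, 2.0969.
Z = Σ gᵢe^(−Eᵢ/kT) = 6·e^(−0.37621) + 5·e^(−0.86784) + 1·e^(−2.0308) + 3·e^(−2.0969) = 4.1187 + 2.0993 + 0.13123 + 0.36851 = 6.7177.
P₃ = g₃ e^(−E₃/kT) / Z = 0.36851/6.7177 = 0.0549.

0.0549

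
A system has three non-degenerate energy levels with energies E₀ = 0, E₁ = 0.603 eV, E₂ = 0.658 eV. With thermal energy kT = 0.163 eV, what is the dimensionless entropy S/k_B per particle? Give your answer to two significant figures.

0.20

Eᵢ/kT = 0, 3.699, 4.037.
Z = Σ e^(−Eᵢ/kT) = e^(−0) + e^(−3.699) + e^(−4.037) = 1.000 + 0.02475 + 0.01765 = 1.042.
⟨E⟩ = Σ EᵢPᵢ = 0.02547 eV.
S/k_B = ln Z + ⟨E⟩/kT = ln(1.042) + 0.02547/0.163 = 0.04114 + 0.1563 = 0.20.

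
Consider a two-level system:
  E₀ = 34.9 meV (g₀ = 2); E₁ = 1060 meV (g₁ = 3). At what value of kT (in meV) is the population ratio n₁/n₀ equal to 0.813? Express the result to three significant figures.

n₁/n₀ = (g₁/g₀) exp[−(E₁−E₀)/kT] = 0.813.
⇒ (E₁−E₀)/kT = ln((3/2)/0.813) = ln(1.8450) = 0.61248.
kT = 1025.1 meV / 0.61248 = 1670 meV.

1670 meV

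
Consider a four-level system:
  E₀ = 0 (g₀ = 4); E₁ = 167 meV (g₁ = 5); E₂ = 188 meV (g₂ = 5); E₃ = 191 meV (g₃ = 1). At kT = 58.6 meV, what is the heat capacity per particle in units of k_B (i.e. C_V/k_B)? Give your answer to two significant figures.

0.94

Eᵢ/kT = 0, 2.850, 3.208, 3.259.
Z = Σ gᵢe^(−Eᵢ/kT) = 4·e^(−0) + 5·e^(−2.850) + 5·e^(−3.208) + 1·e^(−3.259) = 4.000 + 0.2892 + 0.2022 + 0.03843 = 4.530.
⟨E⟩ = 20.67 meV, ⟨E²⟩ = 3668 meV².
C_V/k_B = (⟨E²⟩ − ⟨E⟩²)/(kT)² = (3668 − 427.2)/3434 = 0.94.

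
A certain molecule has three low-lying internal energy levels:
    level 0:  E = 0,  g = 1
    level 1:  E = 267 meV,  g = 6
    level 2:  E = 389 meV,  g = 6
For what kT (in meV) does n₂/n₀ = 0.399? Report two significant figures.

140 meV

n₂/n₀ = (g₂/g₀) exp[−(E₂−E₀)/kT] = 0.399.
⇒ (E₂−E₀)/kT = ln((6/1)/0.399) = ln(15.04) = 2.711.
kT = 389 meV / 2.711 = 140 meV.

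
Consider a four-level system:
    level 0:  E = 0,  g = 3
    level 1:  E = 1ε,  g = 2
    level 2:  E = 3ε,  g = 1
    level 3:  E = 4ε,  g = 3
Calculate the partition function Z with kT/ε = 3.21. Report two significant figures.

Z = 5.7

Eᵢ/kT = 0, 0.3115, 0.9346, 1.246.
Z = Σ gᵢe^(−Eᵢ/kT) = 3·e^(−0) + 2·e^(−0.3115) + 1·e^(−0.9346) + 3·e^(−1.246) = 3.000 + 1.465 + 0.3927 + 0.8630 = 5.721.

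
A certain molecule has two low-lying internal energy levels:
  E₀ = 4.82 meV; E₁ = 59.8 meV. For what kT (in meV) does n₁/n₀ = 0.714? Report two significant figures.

n₁/n₀ = exp[−(E₁−E₀)/kT] = 0.714.
⇒ (E₁−E₀)/kT = ln(1/0.714) = ln(1.401) = 0.3372.
kT = 54.98 meV / 0.3372 = 160 meV.

160 meV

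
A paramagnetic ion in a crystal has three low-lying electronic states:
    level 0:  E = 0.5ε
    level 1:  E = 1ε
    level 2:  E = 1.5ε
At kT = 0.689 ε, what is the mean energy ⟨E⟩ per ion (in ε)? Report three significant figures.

Eᵢ/kT = 0.72569, 1.4514, 2.1771.
Z = Σ e^(−Eᵢ/kT) = e^(−0.72569) + e^(−1.4514) + e^(−2.1771) = 0.48399 + 0.23424 + 0.11337 = 0.83160.
⟨E⟩ = Σ Eᵢ e^(−Eᵢ/kT) / Z = (0.5·0.48399 + 1·0.23424 + 1.5·0.11337) / 0.83160 = 0.777 ε.

0.777 ε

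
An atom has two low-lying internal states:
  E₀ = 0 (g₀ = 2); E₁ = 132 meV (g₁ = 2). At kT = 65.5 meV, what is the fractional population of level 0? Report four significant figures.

0.8824

Eᵢ/kT = 0, 2.01527.
Z = Σ gᵢe^(−Eᵢ/kT) = 2·e^(−0) + 2·e^(−2.01527) = 2.00000 + 0.266569 = 2.26657.
P₀ = g₀ e^(−E₀/kT) / Z = 2.00000/2.26657 = 0.8824.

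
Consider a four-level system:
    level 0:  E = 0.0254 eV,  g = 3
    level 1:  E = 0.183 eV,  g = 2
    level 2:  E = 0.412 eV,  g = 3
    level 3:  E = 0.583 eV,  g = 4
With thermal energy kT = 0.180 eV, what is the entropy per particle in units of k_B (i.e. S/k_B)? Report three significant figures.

1.94

Eᵢ/kT = 0.14111, 1.0167, 2.2889, 3.2389.
Z = Σ gᵢe^(−Eᵢ/kT) = 3·e^(−0.14111) + 2·e^(−1.0167) + 3·e^(−2.2889) + 4·e^(−3.2389) = 2.6052 + 0.72357 + 0.30413 + 0.15683 = 3.7897.
⟨E⟩ = Σ EᵢPᵢ = 0.10959 eV.
S/k_B = ln Z + ⟨E⟩/kT = ln(3.7897) + 0.10959/0.180 = 1.3323 + 0.60883 = 1.94.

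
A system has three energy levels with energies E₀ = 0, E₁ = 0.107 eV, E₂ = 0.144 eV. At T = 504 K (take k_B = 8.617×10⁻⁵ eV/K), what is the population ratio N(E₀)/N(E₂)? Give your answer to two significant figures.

k_BT = 8.617×10⁻⁵ × 504 K = 0.04343 eV.
n₀/n₂ = exp[−(E₀−E₂)/kT] = exp(−(-0.144 eV)/(0.04343 eV)) = exp(3.316) = 28.

28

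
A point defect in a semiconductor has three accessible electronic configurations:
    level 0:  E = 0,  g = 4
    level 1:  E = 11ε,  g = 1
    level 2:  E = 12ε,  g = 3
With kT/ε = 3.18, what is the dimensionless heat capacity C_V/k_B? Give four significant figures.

Eᵢ/kT = 0, 3.45912, 3.77358.
Z = Σ gᵢe^(−Eᵢ/kT) = 4·e^(−0) + 1·e^(−3.45912) + 3·e^(−3.77358) = 4.00000 + 0.0314574 + 0.0689091 = 4.10037.
⟨E⟩ = 0.286057 ε, ⟨E²⟩ = 3.34830 ε².
C_V/k_B = (⟨E²⟩ − ⟨E⟩²)/(kT)² = (3.34830 − 0.0818286)/10.1124 = 0.3230.

0.3230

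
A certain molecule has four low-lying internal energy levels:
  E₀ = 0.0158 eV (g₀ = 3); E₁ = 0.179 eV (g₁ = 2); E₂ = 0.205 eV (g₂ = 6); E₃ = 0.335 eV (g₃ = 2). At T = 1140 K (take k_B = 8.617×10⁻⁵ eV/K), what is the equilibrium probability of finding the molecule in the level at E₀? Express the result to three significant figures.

k_BT = 8.617×10⁻⁵ × 1140 K = 0.098234 eV.
Eᵢ/kT = 0.16084, 1.8222, 2.0869, 3.4102.
Z = Σ gᵢe^(−Eᵢ/kT) = 3·e^(−0.16084) + 2·e^(−1.8222) + 6·e^(−2.0869) + 2·e^(−3.4102) = 2.5543 + 0.32334 + 0.74443 + 0.066069 = 3.6881.
P₀ = g₀ e^(−E₀/kT) / Z = 2.5543/3.6881 = 0.693.

0.693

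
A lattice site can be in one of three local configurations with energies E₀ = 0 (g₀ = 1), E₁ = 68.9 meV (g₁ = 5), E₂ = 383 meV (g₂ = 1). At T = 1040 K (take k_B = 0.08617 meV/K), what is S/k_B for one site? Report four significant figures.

1.756

k_BT = 0.08617 × 1040 K = 89.6168 meV.
Eᵢ/kT = 0, 0.768829, 4.27375.
Z = Σ gᵢe^(−Eᵢ/kT) = 1·e^(−0) + 5·e^(−0.768829) + 1·e^(−4.27375) = 1.00000 + 2.31778 + 0.0139294 = 3.33171.
⟨E⟩ = Σ EᵢPᵢ = 49.5331 meV.
S/k_B = ln Z + ⟨E⟩/kT = ln(3.33171) + 49.5331/89.6168 = 1.20349 + 0.552721 = 1.756.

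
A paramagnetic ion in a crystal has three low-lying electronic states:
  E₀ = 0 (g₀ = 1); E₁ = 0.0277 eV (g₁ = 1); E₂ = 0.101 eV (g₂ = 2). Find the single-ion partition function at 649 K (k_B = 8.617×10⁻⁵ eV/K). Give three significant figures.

k_BT = 8.617×10⁻⁵ × 649 K = 0.055924 eV.
Eᵢ/kT = 0, 0.49532, 1.8060.
Z = Σ gᵢe^(−Eᵢ/kT) = 1·e^(−0) + 1·e^(−0.49532) + 2·e^(−1.8060) = 1.0000 + 0.60938 + 0.32862 = 1.9380.

Z = 1.94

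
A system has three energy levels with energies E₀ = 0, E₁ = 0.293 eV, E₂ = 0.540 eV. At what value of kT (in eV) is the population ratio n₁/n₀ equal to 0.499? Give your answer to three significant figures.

n₁/n₀ = exp[−(E₁−E₀)/kT] = 0.499.
⇒ (E₁−E₀)/kT = ln(1/0.499) = ln(2.0040) = 0.69515.
kT = 0.293 eV / 0.69515 = 0.421 eV.

0.421 eV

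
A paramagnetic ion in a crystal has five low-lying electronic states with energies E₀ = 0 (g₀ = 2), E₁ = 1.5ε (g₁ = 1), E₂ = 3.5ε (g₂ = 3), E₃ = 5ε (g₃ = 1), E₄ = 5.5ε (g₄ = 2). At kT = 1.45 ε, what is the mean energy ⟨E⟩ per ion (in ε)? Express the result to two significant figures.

Eᵢ/kT = 0, 1.034, 2.414, 3.448, 3.793.
Z = Σ gᵢe^(−Eᵢ/kT) = 2·e^(−0) + 1·e^(−1.034) + 3·e^(−2.414) + 1·e^(−3.448) + 2·e^(−3.793) = 2.000 + 0.3556 + 0.2684 + 0.03181 + 0.04506 = 2.701.
⟨E⟩ = Σ Eᵢ gᵢe^(−Eᵢ/kT) / Z = (0·2.000 + 1.5·0.3556 + 3.5·0.2684 + 5·0.03181 + 5.5·0.04506) / 2.701 = 0.70 ε.

0.70 ε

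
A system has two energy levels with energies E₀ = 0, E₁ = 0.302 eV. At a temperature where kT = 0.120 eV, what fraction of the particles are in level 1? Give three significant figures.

Eᵢ/kT = 0, 2.5167.
Z = Σ e^(−Eᵢ/kT) = e^(−0) + e^(−2.5167) = 1.0000 + 0.080726 = 1.0807.
P₁ = e^(−E₁/kT) / Z = 0.080726/1.0807 = 0.0747.

0.0747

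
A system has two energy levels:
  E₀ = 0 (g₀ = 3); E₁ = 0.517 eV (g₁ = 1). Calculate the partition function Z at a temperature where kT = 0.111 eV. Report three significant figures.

Eᵢ/kT = 0, 4.6577.
Z = Σ gᵢe^(−Eᵢ/kT) = 3·e^(−0) + 1·e^(−4.6577) = 3.0000 + 0.0094883 = 3.0095.

Z = 3.01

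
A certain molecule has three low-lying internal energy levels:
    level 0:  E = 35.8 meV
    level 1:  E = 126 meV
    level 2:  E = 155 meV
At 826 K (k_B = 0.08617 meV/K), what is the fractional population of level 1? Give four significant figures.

0.1917

k_BT = 0.08617 × 826 K = 71.1764 meV.
Eᵢ/kT = 0.502976, 1.77025, 2.17769.
Z = Σ e^(−Eᵢ/kT) = e^(−0.502976) + e^(−1.77025) + e^(−2.17769) = 0.604728 + 0.170290 + 0.113303 = 0.888321.
P₁ = e^(−E₁/kT) / Z = 0.170290/0.888321 = 0.1917.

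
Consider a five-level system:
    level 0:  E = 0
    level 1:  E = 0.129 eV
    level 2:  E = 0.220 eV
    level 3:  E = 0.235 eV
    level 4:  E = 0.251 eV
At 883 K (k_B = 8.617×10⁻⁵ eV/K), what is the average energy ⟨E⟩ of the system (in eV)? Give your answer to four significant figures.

0.04227 eV

k_BT = 8.617×10⁻⁵ × 883 K = 0.0760881 eV.
Eᵢ/kT = 0, 1.69540, 2.89139, 3.08853, 3.29881.
Z = Σ e^(−Eᵢ/kT) = e^(−0) + e^(−1.69540) + e^(−2.89139) + e^(−3.08853) + e^(−3.29881) = 1.00000 + 0.183526 + 0.0554990 + 0.0455689 + 0.0369271 = 1.32152.
⟨E⟩ = Σ Eᵢ e^(−Eᵢ/kT) / Z = (0·1.00000 + 0.129·0.183526 + 0.220·0.0554990 + 0.235·0.0455689 + 0.251·0.0369271) / 1.32152 = 0.04227 eV.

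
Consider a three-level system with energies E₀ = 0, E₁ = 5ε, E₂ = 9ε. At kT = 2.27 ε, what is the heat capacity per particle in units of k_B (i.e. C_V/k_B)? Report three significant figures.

0.659

Eᵢ/kT = 0, 2.2026, 3.9648.
Z = Σ e^(−Eᵢ/kT) = e^(−0) + e^(−2.2026) + e^(−3.9648) = 1.0000 + 0.11052 + 0.018972 = 1.1295.
⟨E⟩ = 0.64041 ε, ⟨E²⟩ = 3.8068 ε².
C_V/k_B = (⟨E²⟩ − ⟨E⟩²)/(kT)² = (3.8068 − 0.41012)/5.1529 = 0.659.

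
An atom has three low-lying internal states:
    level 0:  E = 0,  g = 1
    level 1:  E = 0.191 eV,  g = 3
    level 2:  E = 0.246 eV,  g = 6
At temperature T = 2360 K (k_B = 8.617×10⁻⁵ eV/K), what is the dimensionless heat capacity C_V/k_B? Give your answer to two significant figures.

0.24

k_BT = 8.617×10⁻⁵ × 2360 K = 0.2034 eV.
Eᵢ/kT = 0, 0.9390, 1.209.
Z = Σ gᵢe^(−Eᵢ/kT) = 1·e^(−0) + 3·e^(−0.9390) + 6·e^(−1.209) = 1.000 + 1.173 + 1.791 = 3.964.
⟨E⟩ = 0.1677 eV, ⟨E²⟩ = 0.03814 eV².
C_V/k_B = (⟨E²⟩ − ⟨E⟩²)/(kT)² = (0.03814 − 0.02812)/0.04137 = 0.24.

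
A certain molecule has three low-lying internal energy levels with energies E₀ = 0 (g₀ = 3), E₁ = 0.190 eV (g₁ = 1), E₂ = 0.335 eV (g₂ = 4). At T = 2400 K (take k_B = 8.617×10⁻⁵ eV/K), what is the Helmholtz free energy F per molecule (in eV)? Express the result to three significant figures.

-0.296 eV

k_BT = 8.617×10⁻⁵ × 2400 K = 0.20681 eV.
Eᵢ/kT = 0, 0.91872, 1.6198.
Z = Σ gᵢe^(−Eᵢ/kT) = 3·e^(−0) + 1·e^(−0.91872) + 4·e^(−1.6198) = 3.0000 + 0.39903 + 0.79175 = 4.1908.
F = −kT ln Z = −0.20681 × ln(4.1908) = −0.20681 × 1.4329 = -0.296 eV.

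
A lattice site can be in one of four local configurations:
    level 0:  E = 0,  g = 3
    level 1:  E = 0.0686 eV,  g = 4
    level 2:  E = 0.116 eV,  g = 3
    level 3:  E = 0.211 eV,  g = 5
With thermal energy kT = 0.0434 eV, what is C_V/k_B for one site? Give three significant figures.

Eᵢ/kT = 0, 1.5806, 2.6728, 4.8618.
Z = Σ gᵢe^(−Eᵢ/kT) = 3·e^(−0) + 4·e^(−1.5806) + 3·e^(−2.6728) + 5·e^(−4.8618) = 3.0000 + 0.82341 + 0.20718 + 0.038683 = 4.0693.
⟨E⟩ = 0.021793 eV, ⟨E²⟩ = 0.0020605 eV².
C_V/k_B = (⟨E²⟩ − ⟨E⟩²)/(kT)² = (0.0020605 − 0.00047493)/0.0018836 = 0.842.

0.842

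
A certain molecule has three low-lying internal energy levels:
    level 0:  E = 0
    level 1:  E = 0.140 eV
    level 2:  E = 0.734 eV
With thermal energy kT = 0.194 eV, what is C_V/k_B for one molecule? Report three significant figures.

Eᵢ/kT = 0, 0.72165, 3.7835.
Z = Σ e^(−Eᵢ/kT) = e^(−0) + e^(−0.72165) + e^(−3.7835) = 1.0000 + 0.48595 + 0.022743 = 1.5087.
⟨E⟩ = 0.056159 eV, ⟨E²⟩ = 0.014435 eV².
C_V/k_B = (⟨E²⟩ − ⟨E⟩²)/(kT)² = (0.014435 − 0.0031538)/0.037636 = 0.300.

0.300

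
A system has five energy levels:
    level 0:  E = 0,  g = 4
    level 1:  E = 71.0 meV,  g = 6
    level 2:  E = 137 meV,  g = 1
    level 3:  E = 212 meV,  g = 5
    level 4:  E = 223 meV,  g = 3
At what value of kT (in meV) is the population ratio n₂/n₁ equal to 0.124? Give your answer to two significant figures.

220 meV

n₂/n₁ = (g₂/g₁) exp[−(E₂−E₁)/kT] = 0.124.
⇒ (E₂−E₁)/kT = ln((1/6)/0.124) = ln(1.344) = 0.2957.
kT = 66.0 meV / 0.2957 = 220 meV.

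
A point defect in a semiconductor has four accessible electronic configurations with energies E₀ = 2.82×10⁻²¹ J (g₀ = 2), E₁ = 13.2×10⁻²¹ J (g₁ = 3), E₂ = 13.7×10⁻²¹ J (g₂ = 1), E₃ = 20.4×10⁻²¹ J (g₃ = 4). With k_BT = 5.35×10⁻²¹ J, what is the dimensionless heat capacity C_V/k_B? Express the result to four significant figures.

1.048

Eᵢ/kT = 0.527103, 2.46729, 2.56075, 3.81308.
Z = Σ gᵢe^(−Eᵢ/kT) = 2·e^(−0.527103) + 3·e^(−2.46729) + 1·e^(−2.56075) + 4·e^(−3.81308) = 1.18063 + 0.254443 + 0.0772468 + 0.0883203 = 1.60064.
⟨E⟩ = 5.96514, ⟨E²⟩ = 65.5843.
C_V/k_B = (⟨E²⟩ − ⟨E⟩²)/(kT)² = (65.5843 − 35.5829)/28.6225 = 1.048.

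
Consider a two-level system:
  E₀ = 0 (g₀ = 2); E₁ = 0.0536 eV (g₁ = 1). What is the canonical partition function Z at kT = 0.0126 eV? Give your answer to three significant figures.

Z = 2.01

Eᵢ/kT = 0, 4.2540.
Z = Σ gᵢe^(−Eᵢ/kT) = 2·e^(−0) + 1·e^(−4.2540) = 2.0000 + 0.014207 = 2.0142.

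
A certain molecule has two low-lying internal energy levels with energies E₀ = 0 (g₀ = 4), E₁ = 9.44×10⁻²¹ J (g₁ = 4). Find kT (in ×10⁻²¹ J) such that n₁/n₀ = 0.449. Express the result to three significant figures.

11.8 ×10⁻²¹ J

n₁/n₀ = (g₁/g₀) exp[−(E₁−E₀)/kT] = 0.449.
⇒ (E₁−E₀)/kT = ln((4/4)/0.449) = ln(2.2272) = 0.80075.
kT = 9.44 ×10⁻²¹ J / 0.80075 = 11.8 ×10⁻²¹ J.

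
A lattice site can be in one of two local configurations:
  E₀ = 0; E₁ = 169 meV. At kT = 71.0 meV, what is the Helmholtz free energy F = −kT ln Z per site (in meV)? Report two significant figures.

-6.3 meV

Eᵢ/kT = 0, 2.380.
Z = Σ e^(−Eᵢ/kT) = e^(−0) + e^(−2.380) = 1.000 + 0.09255 = 1.093.
F = −kT ln Z = −71.0 × ln(1.093) = −71.0 × 0.08893 = -6.3 meV.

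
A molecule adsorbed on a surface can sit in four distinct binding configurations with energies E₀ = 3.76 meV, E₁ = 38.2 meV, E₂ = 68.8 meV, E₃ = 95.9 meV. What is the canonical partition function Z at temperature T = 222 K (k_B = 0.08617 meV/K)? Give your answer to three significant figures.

k_BT = 0.08617 × 222 K = 19.130 meV.
Eᵢ/kT = 0.19655, 1.9969, 3.5964, 5.0131.
Z = Σ e^(−Eᵢ/kT) = e^(−0.19655) + e^(−1.9969) + e^(−3.5964) + e^(−5.0131) = 0.82156 + 0.13576 + 0.027422 + 0.0066503 = 0.99139.

Z = 0.991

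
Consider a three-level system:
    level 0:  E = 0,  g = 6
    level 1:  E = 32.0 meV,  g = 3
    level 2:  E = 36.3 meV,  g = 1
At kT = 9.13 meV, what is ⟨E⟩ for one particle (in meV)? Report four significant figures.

0.5837 meV

Eᵢ/kT = 0, 3.50493, 3.97590.
Z = Σ gᵢe^(−Eᵢ/kT) = 6·e^(−0) + 3·e^(−3.50493) + 1·e^(−3.97590) = 6.00000 + 0.0901466 + 0.0187624 = 6.10891.
⟨E⟩ = Σ Eᵢ gᵢe^(−Eᵢ/kT) / Z = (0·6.00000 + 32.0·0.0901466 + 36.3·0.0187624) / 6.10891 = 0.5837 meV.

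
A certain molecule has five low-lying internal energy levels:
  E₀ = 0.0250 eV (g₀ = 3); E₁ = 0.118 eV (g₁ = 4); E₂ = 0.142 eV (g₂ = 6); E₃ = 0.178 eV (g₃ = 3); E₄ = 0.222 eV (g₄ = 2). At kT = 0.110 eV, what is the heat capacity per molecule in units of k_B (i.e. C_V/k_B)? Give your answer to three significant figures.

0.321

Eᵢ/kT = 0.22727, 1.0727, 1.2909, 1.6182, 2.0182.
Z = Σ gᵢe^(−Eᵢ/kT) = 3·e^(−0.22727) + 4·e^(−1.0727) + 6·e^(−1.2909) + 3·e^(−1.6182) + 2·e^(−2.0182) = 2.3901 + 1.3683 + 1.6501 + 0.59477 + 0.26579 = 6.2691.
⟨E⟩ = 0.098962 eV, ⟨E²⟩ = 0.013680 eV².
C_V/k_B = (⟨E²⟩ − ⟨E⟩²)/(kT)² = (0.013680 − 0.0097935)/0.012100 = 0.321.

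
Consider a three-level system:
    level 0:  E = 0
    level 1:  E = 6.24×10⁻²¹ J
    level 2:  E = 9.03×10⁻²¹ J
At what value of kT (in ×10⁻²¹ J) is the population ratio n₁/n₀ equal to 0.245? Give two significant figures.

4.4 ×10⁻²¹ J

n₁/n₀ = exp[−(E₁−E₀)/kT] = 0.245.
⇒ (E₁−E₀)/kT = ln(1/0.245) = ln(4.082) = 1.407.
kT = 6.24 ×10⁻²¹ J / 1.407 = 4.4 ×10⁻²¹ J.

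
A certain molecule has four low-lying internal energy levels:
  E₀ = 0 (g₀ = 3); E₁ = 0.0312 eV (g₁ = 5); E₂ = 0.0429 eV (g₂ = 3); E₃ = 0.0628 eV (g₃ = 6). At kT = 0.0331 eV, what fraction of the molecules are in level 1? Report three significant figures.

0.292

Eᵢ/kT = 0, 0.94260, 1.2961, 1.8973.
Z = Σ gᵢe^(−Eᵢ/kT) = 3·e^(−0) + 5·e^(−0.94260) + 3·e^(−1.2961) + 6·e^(−1.8973) = 3.0000 + 1.9481 + 0.82079 + 0.89984 = 6.6687.
P₁ = g₁ e^(−E₁/kT) / Z = 1.9481/6.6687 = 0.292.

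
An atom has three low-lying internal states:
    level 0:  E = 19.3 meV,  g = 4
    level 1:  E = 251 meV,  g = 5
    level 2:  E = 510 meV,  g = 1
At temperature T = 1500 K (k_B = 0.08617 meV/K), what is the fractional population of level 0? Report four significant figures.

k_BT = 0.08617 × 1500 K = 129.255 meV.
Eᵢ/kT = 0.149317, 1.94190, 3.94569.
Z = Σ gᵢe^(−Eᵢ/kT) = 4·e^(−0.149317) + 5·e^(−1.94190) + 1·e^(−3.94569) = 3.44518 + 0.717156 + 0.0193379 = 4.18167.
P₀ = g₀ e^(−E₀/kT) / Z = 3.44518/4.18167 = 0.8239.

0.8239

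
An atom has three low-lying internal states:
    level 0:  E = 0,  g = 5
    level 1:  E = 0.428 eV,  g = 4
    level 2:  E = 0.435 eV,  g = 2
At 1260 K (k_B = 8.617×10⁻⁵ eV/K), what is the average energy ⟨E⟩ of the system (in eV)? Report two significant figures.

0.0096 eV

k_BT = 8.617×10⁻⁵ × 1260 K = 0.1086 eV.
Eᵢ/kT = 0, 3.941, 4.006.
Z = Σ gᵢe^(−Eᵢ/kT) = 5·e^(−0) + 4·e^(−3.941) + 2·e^(−4.006) = 5.000 + 0.07772 + 0.03641 = 5.114.
⟨E⟩ = Σ Eᵢ gᵢe^(−Eᵢ/kT) / Z = (0·5.000 + 0.428·0.07772 + 0.435·0.03641) / 5.114 = 0.0096 eV.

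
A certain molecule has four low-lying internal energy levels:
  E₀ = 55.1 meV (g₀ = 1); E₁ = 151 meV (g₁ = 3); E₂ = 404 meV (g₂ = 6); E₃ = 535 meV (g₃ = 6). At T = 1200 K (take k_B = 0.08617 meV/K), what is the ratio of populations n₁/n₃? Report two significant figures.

21

k_BT = 0.08617 × 1200 K = 103.4 meV.
n₁/n₃ = (g₁/g₃) exp[−(E₁−E₃)/kT] = (3/6) × exp(−(-384 meV)/(103.4 meV)) = (3/6) × exp(3.714) = 21.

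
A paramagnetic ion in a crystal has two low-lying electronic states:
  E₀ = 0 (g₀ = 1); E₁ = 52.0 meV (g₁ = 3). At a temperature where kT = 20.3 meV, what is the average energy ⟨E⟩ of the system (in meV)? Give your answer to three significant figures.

9.78 meV

Eᵢ/kT = 0, 2.5616.
Z = Σ gᵢe^(−Eᵢ/kT) = 1·e^(−0) + 3·e^(−2.5616) = 1.0000 + 0.23154 = 1.2315.
⟨E⟩ = Σ Eᵢ gᵢe^(−Eᵢ/kT) / Z = (0·1.0000 + 52.0·0.23154) / 1.2315 = 9.78 meV.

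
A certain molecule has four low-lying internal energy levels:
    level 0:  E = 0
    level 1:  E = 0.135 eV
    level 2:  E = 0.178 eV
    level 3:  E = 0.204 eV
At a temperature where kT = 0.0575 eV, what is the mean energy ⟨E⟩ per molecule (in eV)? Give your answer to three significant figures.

Eᵢ/kT = 0, 2.3478, 3.0957, 3.5478.
Z = Σ e^(−Eᵢ/kT) = e^(−0) + e^(−2.3478) + e^(−3.0957) + e^(−3.5478) = 1.0000 + 0.095579 + 0.045243 + 0.028788 = 1.1696.
⟨E⟩ = Σ Eᵢ e^(−Eᵢ/kT) / Z = (0·1.0000 + 0.135·0.095579 + 0.178·0.045243 + 0.204·0.028788) / 1.1696 = 0.0229 eV.

0.0229 eV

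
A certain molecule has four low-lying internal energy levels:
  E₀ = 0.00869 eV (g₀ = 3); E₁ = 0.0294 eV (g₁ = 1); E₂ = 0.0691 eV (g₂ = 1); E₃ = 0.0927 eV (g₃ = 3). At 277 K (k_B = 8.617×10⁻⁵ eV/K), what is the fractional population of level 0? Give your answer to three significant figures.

k_BT = 8.617×10⁻⁵ × 277 K = 0.023869 eV.
Eᵢ/kT = 0.36407, 1.2317, 2.8950, 3.8837.
Z = Σ gᵢe^(−Eᵢ/kT) = 3·e^(−0.36407) + 1·e^(−1.2317) + 1·e^(−2.8950) + 3·e^(−3.8837) = 2.0845 + 0.29180 + 0.055299 + 0.061724 = 2.4933.
P₀ = g₀ e^(−E₀/kT) / Z = 2.0845/2.4933 = 0.836.

0.836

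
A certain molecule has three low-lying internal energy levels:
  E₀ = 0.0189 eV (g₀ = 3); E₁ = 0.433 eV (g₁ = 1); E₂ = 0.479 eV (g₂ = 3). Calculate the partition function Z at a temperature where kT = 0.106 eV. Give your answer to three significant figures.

Eᵢ/kT = 0.17830, 4.0849, 4.5189.
Z = Σ gᵢe^(−Eᵢ/kT) = 3·e^(−0.17830) + 1·e^(−4.0849) + 3·e^(−4.5189) = 2.5101 + 0.016825 + 0.032703 = 2.5596.

Z = 2.56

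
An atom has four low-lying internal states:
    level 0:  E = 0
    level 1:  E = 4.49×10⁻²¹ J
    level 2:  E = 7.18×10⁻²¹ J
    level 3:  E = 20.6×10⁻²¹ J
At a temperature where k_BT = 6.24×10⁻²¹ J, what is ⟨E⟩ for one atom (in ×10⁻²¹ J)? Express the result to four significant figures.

2.835 ×10⁻²¹ J

Eᵢ/kT = 0, 0.719551, 1.15064, 3.30128.
Z = Σ e^(−Eᵢ/kT) = e^(−0) + e^(−0.719551) + e^(−1.15064) + e^(−3.30128) = 1.00000 + 0.486971 + 0.316434 + 0.0368360 = 1.84024.
⟨E⟩ = Σ Eᵢ e^(−Eᵢ/kT) / Z = (0·1.00000 + 4.49·0.486971 + 7.18·0.316434 + 20.6·0.0368360) / 1.84024 = 2.835 ×10⁻²¹ J.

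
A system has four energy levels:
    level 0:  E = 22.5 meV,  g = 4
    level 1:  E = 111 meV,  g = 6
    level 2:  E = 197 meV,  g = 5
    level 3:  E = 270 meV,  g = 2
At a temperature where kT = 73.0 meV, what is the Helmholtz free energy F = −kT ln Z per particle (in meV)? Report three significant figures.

-112 meV

Eᵢ/kT = 0.30822, 1.5205, 2.6986, 3.6986.
Z = Σ gᵢe^(−Eᵢ/kT) = 4·e^(−0.30822) + 6·e^(−1.5205) + 5·e^(−2.6986) + 2·e^(−3.6986) = 2.9390 + 1.3116 + 0.33650 + 0.049516 = 4.6366.
F = −kT ln Z = −73.0 × ln(4.6366) = −73.0 × 1.5340 = -112 meV.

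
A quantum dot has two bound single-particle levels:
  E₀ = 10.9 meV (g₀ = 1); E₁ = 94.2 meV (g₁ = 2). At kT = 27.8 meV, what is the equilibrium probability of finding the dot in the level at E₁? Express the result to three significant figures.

Eᵢ/kT = 0.39209, 3.3885.
Z = Σ gᵢe^(−Eᵢ/kT) = 1·e^(−0.39209) + 2·e^(−3.3885) = 0.67564 + 0.067519 = 0.74316.
P₁ = g₁ e^(−E₁/kT) / Z = 0.067519/0.74316 = 0.0909.

0.0909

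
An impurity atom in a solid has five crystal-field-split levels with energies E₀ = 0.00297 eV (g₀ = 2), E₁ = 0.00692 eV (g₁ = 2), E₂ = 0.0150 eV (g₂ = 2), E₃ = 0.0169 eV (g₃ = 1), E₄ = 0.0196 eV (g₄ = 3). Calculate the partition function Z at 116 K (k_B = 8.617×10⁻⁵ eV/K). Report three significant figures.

Z = 3.54

k_BT = 8.617×10⁻⁵ × 116 K = 0.0099957 eV.
Eᵢ/kT = 0.29713, 0.69230, 1.5006, 1.6907, 1.9608.
Z = Σ gᵢe^(−Eᵢ/kT) = 2·e^(−0.29713) + 2·e^(−0.69230) + 2·e^(−1.5006) + 1·e^(−1.6907) + 3·e^(−1.9608) = 1.4859 + 1.0008 + 0.44599 + 0.18439 + 0.42224 = 3.5393.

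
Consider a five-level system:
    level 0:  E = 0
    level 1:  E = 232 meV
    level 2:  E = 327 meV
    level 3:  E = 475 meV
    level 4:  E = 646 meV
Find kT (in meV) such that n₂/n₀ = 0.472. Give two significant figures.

n₂/n₀ = exp[−(E₂−E₀)/kT] = 0.472.
⇒ (E₂−E₀)/kT = ln(1/0.472) = ln(2.119) = 0.7509.
kT = 327 meV / 0.7509 = 440 meV.

440 meV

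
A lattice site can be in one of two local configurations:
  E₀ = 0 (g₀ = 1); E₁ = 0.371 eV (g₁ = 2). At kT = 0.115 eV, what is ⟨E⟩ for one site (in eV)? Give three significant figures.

Eᵢ/kT = 0, 3.2261.
Z = Σ gᵢe^(−Eᵢ/kT) = 1·e^(−0) + 2·e^(−3.2261) = 1.0000 + 0.079424 = 1.0794.
⟨E⟩ = Σ Eᵢ gᵢe^(−Eᵢ/kT) / Z = (0·1.0000 + 0.371·0.079424) / 1.0794 = 0.0273 eV.

0.0273 eV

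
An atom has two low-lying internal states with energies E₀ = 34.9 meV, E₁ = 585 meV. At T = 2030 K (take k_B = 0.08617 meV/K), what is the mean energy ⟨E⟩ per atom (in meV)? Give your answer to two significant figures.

58 meV

k_BT = 0.08617 × 2030 K = 174.9 meV.
Eᵢ/kT = 0.1995, 3.345.
Z = Σ e^(−Eᵢ/kT) = e^(−0.1995) + e^(−3.345) = 0.8191 + 0.03526 = 0.8544.
⟨E⟩ = Σ Eᵢ e^(−Eᵢ/kT) / Z = (34.9·0.8191 + 585·0.03526) / 0.8544 = 58 meV.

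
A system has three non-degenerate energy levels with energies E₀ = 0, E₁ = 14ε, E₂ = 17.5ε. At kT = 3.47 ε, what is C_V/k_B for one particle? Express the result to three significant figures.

0.431

Eᵢ/kT = 0, 4.0346, 5.0432.
Z = Σ e^(−Eᵢ/kT) = e^(−0) + e^(−4.0346) + e^(−5.0432) = 1.0000 + 0.017693 + 0.0064531 = 1.0241.
⟨E⟩ = 0.35214 ε, ⟨E²⟩ = 5.3160 ε².
C_V/k_B = (⟨E²⟩ − ⟨E⟩²)/(kT)² = (5.3160 − 0.12400)/12.041 = 0.431.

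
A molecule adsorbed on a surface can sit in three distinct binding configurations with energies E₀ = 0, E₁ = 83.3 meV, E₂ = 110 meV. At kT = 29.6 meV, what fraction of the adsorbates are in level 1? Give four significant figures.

0.05529

Eᵢ/kT = 0, 2.81419, 3.71622.
Z = Σ e^(−Eᵢ/kT) = e^(−0) + e^(−2.81419) + e^(−3.71622) = 1.00000 + 0.0599533 + 0.0243257 = 1.08428.
P₁ = e^(−E₁/kT) / Z = 0.0599533/1.08428 = 0.05529.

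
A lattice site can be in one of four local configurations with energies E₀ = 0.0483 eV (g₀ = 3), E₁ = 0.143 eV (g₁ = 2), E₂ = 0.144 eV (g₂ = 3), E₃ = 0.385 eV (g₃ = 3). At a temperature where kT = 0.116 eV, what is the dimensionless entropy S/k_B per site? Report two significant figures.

Eᵢ/kT = 0.4164, 1.233, 1.241, 3.319.
Z = Σ gᵢe^(−Eᵢ/kT) = 3·e^(−0.4164) + 2·e^(−1.233) + 3·e^(−1.241) + 3·e^(−3.319) = 1.978 + 0.5828 + 0.8673 + 0.1086 = 3.537.
⟨E⟩ = Σ EᵢPᵢ = 0.09770 eV.
S/k_B = ln Z + ⟨E⟩/kT = ln(3.537) + 0.09770/0.116 = 1.263 + 0.8422 = 2.1.

2.1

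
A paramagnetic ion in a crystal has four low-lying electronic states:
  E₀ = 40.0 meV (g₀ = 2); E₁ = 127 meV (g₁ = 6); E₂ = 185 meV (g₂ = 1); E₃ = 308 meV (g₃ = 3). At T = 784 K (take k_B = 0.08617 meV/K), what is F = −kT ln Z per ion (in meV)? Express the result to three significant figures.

k_BT = 0.08617 × 784 K = 67.557 meV.
Eᵢ/kT = 0.59209, 1.8799, 2.7384, 4.5591.
Z = Σ gᵢe^(−Eᵢ/kT) = 2·e^(−0.59209) + 6·e^(−1.8799) + 1·e^(−2.7384) + 3·e^(−4.5591) = 1.1063 + 0.91563 + 0.064674 + 0.031414 = 2.1180.
F = −kT ln Z = −67.557 × ln(2.1180) = −67.557 × 0.75047 = -50.7 meV.

-50.7 meV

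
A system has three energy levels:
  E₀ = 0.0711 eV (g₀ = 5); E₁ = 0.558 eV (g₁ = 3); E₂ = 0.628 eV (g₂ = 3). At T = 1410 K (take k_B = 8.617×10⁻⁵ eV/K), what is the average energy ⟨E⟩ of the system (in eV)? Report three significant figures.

0.0797 eV

k_BT = 8.617×10⁻⁵ × 1410 K = 0.12150 eV.
Eᵢ/kT = 0.58519, 4.5926, 5.1687.
Z = Σ gᵢe^(−Eᵢ/kT) = 5·e^(−0.58519) + 3·e^(−4.5926) + 3·e^(−5.1687) = 2.7850 + 0.030379 + 0.017076 = 2.8325.
⟨E⟩ = Σ Eᵢ gᵢe^(−Eᵢ/kT) / Z = (0.0711·2.7850 + 0.558·0.030379 + 0.628·0.017076) / 2.8325 = 0.0797 eV.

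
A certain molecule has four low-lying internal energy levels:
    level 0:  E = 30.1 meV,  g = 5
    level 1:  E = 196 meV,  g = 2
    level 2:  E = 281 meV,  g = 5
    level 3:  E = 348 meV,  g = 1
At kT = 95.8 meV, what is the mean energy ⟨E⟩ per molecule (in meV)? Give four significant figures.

58.19 meV

Eᵢ/kT = 0.314196, 2.04593, 2.93319, 3.63257.
Z = Σ gᵢe^(−Eᵢ/kT) = 5·e^(−0.314196) + 2·e^(−2.04593) + 5·e^(−2.93319) + 1·e^(−3.63257) = 3.65188 + 0.258520 + 0.266135 + 0.0264481 = 4.20298.
⟨E⟩ = Σ Eᵢ gᵢe^(−Eᵢ/kT) / Z = (30.1·3.65188 + 196·0.258520 + 281·0.266135 + 348·0.0264481) / 4.20298 = 58.19 meV.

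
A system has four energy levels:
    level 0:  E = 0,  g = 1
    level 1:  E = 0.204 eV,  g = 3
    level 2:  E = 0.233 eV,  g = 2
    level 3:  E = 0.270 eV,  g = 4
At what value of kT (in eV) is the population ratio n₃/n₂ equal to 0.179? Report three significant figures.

0.0153 eV

n₃/n₂ = (g₃/g₂) exp[−(E₃−E₂)/kT] = 0.179.
⇒ (E₃−E₂)/kT = ln((4/2)/0.179) = ln(11.173) = 2.4135.
kT = 0.037 eV / 2.4135 = 0.0153 eV.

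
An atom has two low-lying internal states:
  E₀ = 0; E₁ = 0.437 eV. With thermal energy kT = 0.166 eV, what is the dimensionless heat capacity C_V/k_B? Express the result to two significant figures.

0.43

Eᵢ/kT = 0, 2.633.
Z = Σ e^(−Eᵢ/kT) = e^(−0) + e^(−2.633) = 1.000 + 0.07186 = 1.072.
⟨E⟩ = 0.02929 eV, ⟨E²⟩ = 0.01280 eV².
C_V/k_B = (⟨E²⟩ − ⟨E⟩²)/(kT)² = (0.01280 − 0.0008579)/0.02756 = 0.43.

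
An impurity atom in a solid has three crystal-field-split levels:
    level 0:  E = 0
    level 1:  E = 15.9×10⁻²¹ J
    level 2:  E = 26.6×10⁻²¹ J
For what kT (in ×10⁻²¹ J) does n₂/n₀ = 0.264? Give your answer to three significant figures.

n₂/n₀ = exp[−(E₂−E₀)/kT] = 0.264.
⇒ (E₂−E₀)/kT = ln(1/0.264) = ln(3.7879) = 1.3318.
kT = 26.6 ×10⁻²¹ J / 1.3318 = 20.0 ×10⁻²¹ J.

20.0 ×10⁻²¹ J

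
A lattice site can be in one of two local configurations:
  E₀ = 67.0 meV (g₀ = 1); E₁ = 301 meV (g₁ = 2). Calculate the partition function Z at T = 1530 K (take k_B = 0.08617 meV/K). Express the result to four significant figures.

Z = 0.8055

k_BT = 0.08617 × 1530 K = 131.840 meV.
Eᵢ/kT = 0.508192, 2.28307.
Z = Σ gᵢe^(−Eᵢ/kT) = 1·e^(−0.508192) + 2·e^(−2.28307) = 0.601582 + 0.203941 = 0.805523.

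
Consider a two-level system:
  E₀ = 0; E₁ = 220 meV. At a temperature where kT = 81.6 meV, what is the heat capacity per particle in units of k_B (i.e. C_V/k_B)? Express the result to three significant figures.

Eᵢ/kT = 0, 2.6961.
Z = Σ e^(−Eᵢ/kT) = e^(−0) + e^(−2.6961) = 1.0000 + 0.067468 = 1.0675.
⟨E⟩ = 13.904 meV, ⟨E²⟩ = 3059.0 meV².
C_V/k_B = (⟨E²⟩ − ⟨E⟩²)/(kT)² = (3059.0 − 193.32)/6658.6 = 0.430.

0.430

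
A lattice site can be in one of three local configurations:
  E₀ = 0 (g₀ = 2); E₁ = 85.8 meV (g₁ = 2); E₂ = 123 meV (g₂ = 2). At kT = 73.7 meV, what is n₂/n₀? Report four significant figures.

n₂/n₀ = (g₂/g₀) exp[−(E₂−E₀)/kT] = (2/2) × exp(−(123 meV)/(73.7 meV)) = (2/2) × exp(-1.66893) = 0.1884.

0.1884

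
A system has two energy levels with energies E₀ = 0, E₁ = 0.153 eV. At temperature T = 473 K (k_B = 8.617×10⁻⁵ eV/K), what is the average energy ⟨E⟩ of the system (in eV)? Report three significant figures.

0.00350 eV

k_BT = 8.617×10⁻⁵ × 473 K = 0.040758 eV.
Eᵢ/kT = 0, 3.7539.
Z = Σ e^(−Eᵢ/kT) = e^(−0) + e^(−3.7539) = 1.0000 + 0.023426 = 1.0234.
⟨E⟩ = Σ Eᵢ e^(−Eᵢ/kT) / Z = (0·1.0000 + 0.153·0.023426) / 1.0234 = 0.00350 eV.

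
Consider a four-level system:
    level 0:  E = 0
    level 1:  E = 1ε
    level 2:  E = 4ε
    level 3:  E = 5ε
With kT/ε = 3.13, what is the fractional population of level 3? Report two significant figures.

0.092

Eᵢ/kT = 0, 0.3195, 1.278, 1.597.
Z = Σ e^(−Eᵢ/kT) = e^(−0) + e^(−0.3195) + e^(−1.278) + e^(−1.597) = 1.000 + 0.7265 + 0.2786 + 0.2025 = 2.208.
P₃ = e^(−E₃/kT) / Z = 0.2025/2.208 = 0.092.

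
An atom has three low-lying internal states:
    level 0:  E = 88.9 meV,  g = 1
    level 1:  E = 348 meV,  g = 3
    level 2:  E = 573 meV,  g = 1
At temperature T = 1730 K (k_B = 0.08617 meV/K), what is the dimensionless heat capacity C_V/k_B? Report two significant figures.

k_BT = 0.08617 × 1730 K = 149.1 meV.
Eᵢ/kT = 0.5962, 2.334, 3.843.
Z = Σ gᵢe^(−Eᵢ/kT) = 1·e^(−0.5962) + 3·e^(−2.334) + 1·e^(−3.843) = 0.5509 + 0.2907 + 0.02143 = 0.8630.
⟨E⟩ = 188.2 meV, ⟨E²⟩ = 53990 meV².
C_V/k_B = (⟨E²⟩ − ⟨E⟩²)/(kT)² = (53990 − 35420)/22230 = 0.84.

0.84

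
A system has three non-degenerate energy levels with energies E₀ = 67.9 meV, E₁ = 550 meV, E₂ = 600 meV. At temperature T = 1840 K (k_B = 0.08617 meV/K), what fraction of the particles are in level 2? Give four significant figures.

k_BT = 0.08617 × 1840 K = 158.553 meV.
Eᵢ/kT = 0.428248, 3.46887, 3.78422.
Z = Σ e^(−Eᵢ/kT) = e^(−0.428248) + e^(−3.46887) + e^(−3.78422) = 0.651650 + 0.0311522 + 0.0227266 = 0.705529.
P₂ = e^(−E₂/kT) / Z = 0.0227266/0.705529 = 0.03221.

0.03221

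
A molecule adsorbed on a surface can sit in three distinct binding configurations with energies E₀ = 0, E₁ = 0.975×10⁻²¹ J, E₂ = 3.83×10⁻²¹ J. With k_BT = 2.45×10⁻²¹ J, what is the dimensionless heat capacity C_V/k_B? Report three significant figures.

Eᵢ/kT = 0, 0.39796, 1.5633.
Z = Σ e^(−Eᵢ/kT) = e^(−0) + e^(−0.39796) + e^(−1.5633) = 1.0000 + 0.67169 + 0.20944 = 1.8811.
⟨E⟩ = 0.77457, ⟨E²⟩ = 1.9727.
C_V/k_B = (⟨E²⟩ − ⟨E⟩²)/(kT)² = (1.9727 − 0.59996)/6.0025 = 0.229.

0.229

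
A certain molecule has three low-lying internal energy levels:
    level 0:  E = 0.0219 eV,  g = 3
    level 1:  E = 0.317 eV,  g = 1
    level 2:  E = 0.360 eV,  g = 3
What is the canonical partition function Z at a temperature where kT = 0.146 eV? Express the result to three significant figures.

Z = 2.95

Eᵢ/kT = 0.15000, 2.1712, 2.4658.
Z = Σ gᵢe^(−Eᵢ/kT) = 3·e^(−0.15000) + 1·e^(−2.1712) + 3·e^(−2.4658) = 2.5821 + 0.11404 + 0.25482 = 2.9510.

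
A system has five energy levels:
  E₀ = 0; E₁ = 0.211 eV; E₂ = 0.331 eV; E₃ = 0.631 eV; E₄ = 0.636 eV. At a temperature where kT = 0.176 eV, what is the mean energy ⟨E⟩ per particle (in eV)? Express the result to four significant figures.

0.09859 eV

Eᵢ/kT = 0, 1.19886, 1.88068, 3.58523, 3.61364.
Z = Σ e^(−Eᵢ/kT) = e^(−0) + e^(−1.19886) + e^(−1.88068) + e^(−3.58523) + e^(−3.61364) = 1.00000 + 0.301538 + 0.152486 + 0.0277303 + 0.0269536 = 1.50871.
⟨E⟩ = Σ Eᵢ e^(−Eᵢ/kT) / Z = (0·1.00000 + 0.211·0.301538 + 0.331·0.152486 + 0.631·0.0277303 + 0.636·0.0269536) / 1.50871 = 0.09859 eV.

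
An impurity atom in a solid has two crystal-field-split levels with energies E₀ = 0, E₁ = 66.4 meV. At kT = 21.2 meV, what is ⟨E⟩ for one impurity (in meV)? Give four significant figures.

2.776 meV

Eᵢ/kT = 0, 3.13208.
Z = Σ e^(−Eᵢ/kT) = e^(−0) + e^(−3.13208) = 1.00000 + 0.0436270 = 1.04363.
⟨E⟩ = Σ Eᵢ e^(−Eᵢ/kT) / Z = (0·1.00000 + 66.4·0.0436270) / 1.04363 = 2.776 meV.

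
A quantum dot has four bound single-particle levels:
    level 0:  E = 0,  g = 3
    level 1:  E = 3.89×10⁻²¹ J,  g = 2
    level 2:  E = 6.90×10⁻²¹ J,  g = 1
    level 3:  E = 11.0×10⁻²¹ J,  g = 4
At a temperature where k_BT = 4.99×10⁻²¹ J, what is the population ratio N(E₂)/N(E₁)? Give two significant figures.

n₂/n₁ = (g₂/g₁) exp[−(E₂−E₁)/kT] = (1/2) × exp(−(3.01 ×10⁻²¹ J)/(4.99 ×10⁻²¹ J)) = (1/2) × exp(-0.6032) = 0.27.

0.27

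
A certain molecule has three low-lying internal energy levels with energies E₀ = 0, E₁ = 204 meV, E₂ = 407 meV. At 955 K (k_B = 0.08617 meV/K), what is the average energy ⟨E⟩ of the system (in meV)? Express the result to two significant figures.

k_BT = 0.08617 × 955 K = 82.29 meV.
Eᵢ/kT = 0, 2.479, 4.946.
Z = Σ e^(−Eᵢ/kT) = e^(−0) + e^(−2.479) + e^(−4.946) = 1.000 + 0.08383 + 0.007112 = 1.091.
⟨E⟩ = Σ Eᵢ e^(−Eᵢ/kT) / Z = (0·1.000 + 204·0.08383 + 407·0.007112) / 1.091 = 18 meV.

18 meV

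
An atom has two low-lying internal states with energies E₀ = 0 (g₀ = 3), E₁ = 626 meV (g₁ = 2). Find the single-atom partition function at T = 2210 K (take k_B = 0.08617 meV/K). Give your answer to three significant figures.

k_BT = 0.08617 × 2210 K = 190.44 meV.
Eᵢ/kT = 0, 3.2871.
Z = Σ gᵢe^(−Eᵢ/kT) = 3·e^(−0) + 2·e^(−3.2871) = 3.0000 + 0.074724 = 3.0747.

Z = 3.07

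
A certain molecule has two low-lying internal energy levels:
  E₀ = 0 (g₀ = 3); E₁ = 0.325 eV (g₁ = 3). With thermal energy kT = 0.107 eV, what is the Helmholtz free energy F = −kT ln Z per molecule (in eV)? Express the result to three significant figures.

Eᵢ/kT = 0, 3.0374.
Z = Σ gᵢe^(−Eᵢ/kT) = 3·e^(−0) + 3·e^(−3.0374) = 3.0000 + 0.14388 = 3.1439.
F = −kT ln Z = −0.107 × ln(3.1439) = −0.107 × 1.1455 = -0.123 eV.

-0.123 eV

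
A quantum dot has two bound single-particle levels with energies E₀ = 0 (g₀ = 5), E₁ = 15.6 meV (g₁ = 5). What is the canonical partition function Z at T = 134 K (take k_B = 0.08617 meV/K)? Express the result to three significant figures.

Z = 6.29

k_BT = 0.08617 × 134 K = 11.547 meV.
Eᵢ/kT = 0, 1.3510.
Z = Σ gᵢe^(−Eᵢ/kT) = 5·e^(−0) + 5·e^(−1.3510) = 5.0000 + 1.2949 = 6.2949.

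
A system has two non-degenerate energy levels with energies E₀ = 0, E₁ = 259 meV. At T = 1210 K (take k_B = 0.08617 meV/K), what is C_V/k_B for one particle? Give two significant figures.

k_BT = 0.08617 × 1210 K = 104.3 meV.
Eᵢ/kT = 0, 2.483.
Z = Σ e^(−Eᵢ/kT) = e^(−0) + e^(−2.483) = 1.000 + 0.08349 = 1.083.
⟨E⟩ = 19.97 meV, ⟨E²⟩ = 5171 meV².
C_V/k_B = (⟨E²⟩ − ⟨E⟩²)/(kT)² = (5171 − 398.8)/10880 = 0.44.

0.44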